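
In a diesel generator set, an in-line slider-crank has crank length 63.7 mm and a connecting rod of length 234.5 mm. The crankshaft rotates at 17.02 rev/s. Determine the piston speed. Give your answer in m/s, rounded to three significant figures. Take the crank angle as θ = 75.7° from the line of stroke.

7.06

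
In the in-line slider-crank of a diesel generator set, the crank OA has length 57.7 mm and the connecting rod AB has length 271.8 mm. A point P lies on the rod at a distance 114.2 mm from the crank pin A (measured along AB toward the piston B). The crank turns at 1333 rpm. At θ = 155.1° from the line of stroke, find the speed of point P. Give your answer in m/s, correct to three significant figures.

5.26

ω = 139.6 rad/s.  Crank-pin speed |V_A| = rω = 8.0544 m/s, perpendicular to OA.
Rod angle: sinφ = −(r/L) sinθ ⇒ φ = -5.128°; ω_rod = −rω cosθ/√(L²−r²sin²θ) = +26.987 rad/s.
V_P = V_A + ω_rod × AP, with AP = 0.1142 m along the rod.
Components: V_Px = −rω sinθ − a·ω_rod·sinφ = -3.1157 m/s;  V_Py = rω cosθ + a·ω_rod·cosφ = -4.2361 m/s.
|V_P| = √(V_Px² + V_Py²) = 5.2586 m/s.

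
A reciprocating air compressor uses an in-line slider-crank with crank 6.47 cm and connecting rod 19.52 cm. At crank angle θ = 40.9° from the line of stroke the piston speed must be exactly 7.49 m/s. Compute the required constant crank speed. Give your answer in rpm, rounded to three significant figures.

For an in-line slider-crank, |v_piston| = rω|sinθ|·[1 + r cosθ/√(L² − r² sin²θ)].
With r = 0.0647 m, L = 0.1952 m, θ = 40.9°: the bracketed kinematic factor |dx/dθ| = 0.053234 m.
ω = v/|dx/dθ| = 7.49/0.053234 = 140.7 rad/s.
N = 60ω/(2π) = 1343.6 rpm.

1340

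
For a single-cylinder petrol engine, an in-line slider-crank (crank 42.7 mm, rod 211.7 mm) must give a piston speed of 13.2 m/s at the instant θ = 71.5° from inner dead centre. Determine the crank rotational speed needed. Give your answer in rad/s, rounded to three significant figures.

306

For an in-line slider-crank, |v_piston| = rω|sinθ|·[1 + r cosθ/√(L² − r² sin²θ)].
With r = 0.0427 m, L = 0.2117 m, θ = 71.5°: the bracketed kinematic factor |dx/dθ| = 0.043134 m.
ω = v/|dx/dθ| = 13.2/0.043134 = 306.02 rad/s.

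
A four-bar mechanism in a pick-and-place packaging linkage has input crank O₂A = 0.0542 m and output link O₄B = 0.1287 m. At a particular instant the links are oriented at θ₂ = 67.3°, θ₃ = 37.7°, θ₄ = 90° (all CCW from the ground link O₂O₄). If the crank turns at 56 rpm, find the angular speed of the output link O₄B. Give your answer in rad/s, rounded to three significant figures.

1.54

ω₂ = 5.864 rad/s (from 56 rpm).
Differentiating the loop-closure r₂e^{iθ₂}+r₃e^{iθ₃}=r₁+r₄e^{iθ₄} gives r₂ω₂e^{iθ₂}+r₃ω₃e^{iθ₃}=r₄ω₄e^{iθ₄}.
Eliminating the other unknown: ω₄ = r₂ω₂ sin(θ₂−θ₃) / [r₄ sin(θ₄−θ₃)].
Numerator sine = +0.49394; denominator sine = +0.79122.
Result = 0.0542·5.864·(+0.49394) / (0.1287·(+0.79122)) = +1.5418 rad/s; magnitude 1.5418 rad/s.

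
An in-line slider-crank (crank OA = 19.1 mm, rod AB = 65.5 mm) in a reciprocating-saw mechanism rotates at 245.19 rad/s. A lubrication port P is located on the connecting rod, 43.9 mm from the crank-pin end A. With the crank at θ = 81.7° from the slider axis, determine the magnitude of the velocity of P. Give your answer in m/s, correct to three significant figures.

ω = 245.2 rad/s.  Crank-pin speed |V_A| = rω = 4.6831 m/s, perpendicular to OA.
Rod angle: sinφ = −(r/L) sinθ ⇒ φ = -16.771°; ω_rod = −rω cosθ/√(L²−r²sin²θ) = -10.78 rad/s.
V_P = V_A + ω_rod × AP, with AP = 0.0439 m along the rod.
Components: V_Px = −rω sinθ − a·ω_rod·sinφ = -4.7706 m/s;  V_Py = rω cosθ + a·ω_rod·cosφ = +0.22294 m/s.
|V_P| = √(V_Px² + V_Py²) = 4.7758 m/s.

4.78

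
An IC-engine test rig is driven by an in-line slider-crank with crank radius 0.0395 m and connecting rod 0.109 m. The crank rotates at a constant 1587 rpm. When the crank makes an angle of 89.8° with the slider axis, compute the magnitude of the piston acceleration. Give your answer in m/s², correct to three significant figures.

420

ω = 2π·1587/60 = 166.2 rad/s
x(θ) = r cosθ + √(L² − r² sin²θ); with ω constant, a = ω²·d²x/dθ².
d²x/dθ² = −r cosθ − r²(cos2θ)/√u − r⁴ sin²2θ/(4u^{3/2}),  u = L² − r² sin²θ = 0.0103208 m².
Substituting r = 0.0395 m, L = 0.109 m, θ = 89.8°: d²x/dθ² = +0.01522 m.
a = ω²·d²x/dθ² = (166.2)²·(+0.01522) = +420.36 m/s²;  |a| = 420.36 m/s².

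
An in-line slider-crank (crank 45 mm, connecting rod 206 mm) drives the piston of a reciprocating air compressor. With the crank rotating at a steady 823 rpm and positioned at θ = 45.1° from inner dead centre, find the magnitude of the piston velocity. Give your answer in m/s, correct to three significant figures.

3.18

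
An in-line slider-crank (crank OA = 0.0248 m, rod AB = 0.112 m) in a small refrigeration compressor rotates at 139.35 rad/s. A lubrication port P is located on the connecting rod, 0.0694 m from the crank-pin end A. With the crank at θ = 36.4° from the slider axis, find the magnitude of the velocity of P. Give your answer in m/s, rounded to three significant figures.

2.51

ω = 139.3 rad/s.  Crank-pin speed |V_A| = rω = 3.4559 m/s, perpendicular to OA.
Rod angle: sinφ = −(r/L) sinθ ⇒ φ = -7.550°; ω_rod = −rω cosθ/√(L²−r²sin²θ) = -25.053 rad/s.
V_P = V_A + ω_rod × AP, with AP = 0.0694 m along the rod.
Components: V_Px = −rω sinθ − a·ω_rod·sinφ = -2.2792 m/s;  V_Py = rω cosθ + a·ω_rod·cosφ = +1.058 m/s.
|V_P| = √(V_Px² + V_Py²) = 2.5128 m/s.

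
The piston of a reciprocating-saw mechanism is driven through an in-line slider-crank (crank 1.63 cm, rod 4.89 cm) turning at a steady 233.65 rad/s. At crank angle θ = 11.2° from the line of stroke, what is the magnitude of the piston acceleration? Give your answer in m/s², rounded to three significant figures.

ω = 233.7 rad/s
x(θ) = r cosθ + √(L² − r² sin²θ); with ω constant, a = ω²·d²x/dθ².
d²x/dθ² = −r cosθ − r²(cos2θ)/√u − r⁴ sin²2θ/(4u^{3/2}),  u = L² − r² sin²θ = 0.00238119 m².
Substituting r = 0.0163 m, L = 0.0489 m, θ = 11.2°: d²x/dθ² = -0.021046 m.
a = ω²·d²x/dθ² = (233.7)²·(-0.021046) = -1148.9 m/s²;  |a| = 1148.9 m/s².

1150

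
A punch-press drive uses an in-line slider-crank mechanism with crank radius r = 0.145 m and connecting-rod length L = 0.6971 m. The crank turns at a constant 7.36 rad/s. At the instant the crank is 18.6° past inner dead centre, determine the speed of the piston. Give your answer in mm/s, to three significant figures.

ω = 7.36 rad/s
For an in-line slider-crank, x = r cosθ + √(L² − r² sin²θ), so v = −rω sinθ·[1 + r cosθ/√(L² − r² sin²θ)].
With r = 0.145 m, L = 0.6971 m, θ = 18.6°: √(L² − r² sin²θ) = 0.69556 m.
v = −0.145·7.36·0.31896·[1 + 0.145·0.94777/0.69556] = -0.40765 m/s.
|v| = 0.40765 m/s = 407.65 mm/s.

408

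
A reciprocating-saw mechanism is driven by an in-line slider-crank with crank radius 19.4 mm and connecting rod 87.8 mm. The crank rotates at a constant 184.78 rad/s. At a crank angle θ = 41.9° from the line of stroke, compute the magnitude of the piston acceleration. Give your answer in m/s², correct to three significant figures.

511

ω = 184.8 rad/s
x(θ) = r cosθ + √(L² − r² sin²θ); with ω constant, a = ω²·d²x/dθ².
d²x/dθ² = −r cosθ − r²(cos2θ)/√u − r⁴ sin²2θ/(4u^{3/2}),  u = L² − r² sin²θ = 0.00754098 m².
Substituting r = 0.0194 m, L = 0.0878 m, θ = 41.9°: d²x/dθ² = -0.014961 m.
a = ω²·d²x/dθ² = (184.8)²·(-0.014961) = -510.83 m/s²;  |a| = 510.83 m/s².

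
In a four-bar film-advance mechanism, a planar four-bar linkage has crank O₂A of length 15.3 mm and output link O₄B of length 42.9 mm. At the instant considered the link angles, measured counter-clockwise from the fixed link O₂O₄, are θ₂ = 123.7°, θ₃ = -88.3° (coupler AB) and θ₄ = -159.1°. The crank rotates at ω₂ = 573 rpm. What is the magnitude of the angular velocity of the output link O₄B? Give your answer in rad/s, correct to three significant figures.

12.0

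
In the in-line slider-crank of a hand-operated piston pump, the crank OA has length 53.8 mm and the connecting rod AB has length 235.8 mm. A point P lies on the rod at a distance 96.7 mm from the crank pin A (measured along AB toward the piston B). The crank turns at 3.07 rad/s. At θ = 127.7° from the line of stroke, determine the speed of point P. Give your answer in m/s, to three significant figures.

ω = 3.07 rad/s.  Crank-pin speed |V_A| = rω = 0.16517 m/s, perpendicular to OA.
Rod angle: sinφ = −(r/L) sinθ ⇒ φ = -10.400°; ω_rod = −rω cosθ/√(L²−r²sin²θ) = +0.4355 rad/s.
V_P = V_A + ω_rod × AP, with AP = 0.0967 m along the rod.
Components: V_Px = −rω sinθ − a·ω_rod·sinφ = -0.12308 m/s;  V_Py = rω cosθ + a·ω_rod·cosφ = -0.059583 m/s.
|V_P| = √(V_Px² + V_Py²) = 0.13674 m/s.

0.137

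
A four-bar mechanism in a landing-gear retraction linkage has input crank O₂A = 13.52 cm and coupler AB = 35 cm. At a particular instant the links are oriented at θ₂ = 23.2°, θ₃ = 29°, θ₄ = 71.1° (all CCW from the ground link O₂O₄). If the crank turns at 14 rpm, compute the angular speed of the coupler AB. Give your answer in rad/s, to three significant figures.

0.627

ω₂ = 1.466 rad/s (from 14 rpm).
Differentiating the loop-closure r₂e^{iθ₂}+r₃e^{iθ₃}=r₁+r₄e^{iθ₄} gives r₂ω₂e^{iθ₂}+r₃ω₃e^{iθ₃}=r₄ω₄e^{iθ₄}.
Eliminating the other unknown: ω₃ = r₂ω₂ sin(θ₄−θ₂) / [r₃ sin(θ₃−θ₄)].
Numerator sine = +0.74198; denominator sine = -0.67043.
Result = 0.1352·1.466·(+0.74198) / (0.35·(-0.67043)) = -0.62676 rad/s; magnitude 0.62676 rad/s.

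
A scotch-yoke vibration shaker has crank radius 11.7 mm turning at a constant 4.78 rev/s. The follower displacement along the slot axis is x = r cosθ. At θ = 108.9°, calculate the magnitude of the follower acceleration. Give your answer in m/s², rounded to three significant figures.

ω = 30.03 rad/s (from 4.78 rev/s).
x = r cosθ ⇒ ẍ = −rω² cosθ (ω constant).
|a| = rω²|cosθ| = 0.0117·(30.03)²·|cos 108.9°| = 3.4185 m/s².

3.42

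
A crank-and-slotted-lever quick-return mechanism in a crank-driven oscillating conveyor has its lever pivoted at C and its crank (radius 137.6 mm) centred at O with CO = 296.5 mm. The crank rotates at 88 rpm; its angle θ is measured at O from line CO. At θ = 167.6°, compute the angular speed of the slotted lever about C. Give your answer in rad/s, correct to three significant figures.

ω = 9.215 rad/s (from 88 rpm).
Crank pin A relative to C: A = (d + r cosθ, r sinθ); lever angle φ = atan2(r sinθ, d + r cosθ).
Differentiating tanφ: φ̇ = rω(d cosθ + r)/(d² + r² + 2dr cosθ).
d² + r² + 2dr cosθ = |CA|² = 0.0271527 m²;  d cosθ + r = -0.15198 m.
|ω_lever| = |0.1376·9.215·-0.15198| / 0.0271527 = 7.0976 rad/s.

7.10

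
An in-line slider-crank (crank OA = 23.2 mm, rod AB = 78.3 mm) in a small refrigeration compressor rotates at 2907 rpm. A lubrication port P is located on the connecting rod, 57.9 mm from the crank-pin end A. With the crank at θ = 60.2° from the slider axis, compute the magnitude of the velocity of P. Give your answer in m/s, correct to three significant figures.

6.88

ω = 304.4 rad/s.  Crank-pin speed |V_A| = rω = 7.0626 m/s, perpendicular to OA.
Rod angle: sinφ = −(r/L) sinθ ⇒ φ = -14.899°; ω_rod = −rω cosθ/√(L²−r²sin²θ) = -46.386 rad/s.
V_P = V_A + ω_rod × AP, with AP = 0.0579 m along the rod.
Components: V_Px = −rω sinθ − a·ω_rod·sinφ = -6.8192 m/s;  V_Py = rω cosθ + a·ω_rod·cosφ = +0.91446 m/s.
|V_P| = √(V_Px² + V_Py²) = 6.8802 m/s.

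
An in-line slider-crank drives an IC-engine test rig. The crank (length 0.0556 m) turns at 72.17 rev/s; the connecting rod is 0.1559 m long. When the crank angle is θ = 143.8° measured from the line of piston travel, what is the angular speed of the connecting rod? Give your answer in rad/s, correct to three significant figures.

ω = 453.5 rad/s (converted from 72.17 rev/s).
The rod makes angle φ with the slider axis where L sinφ = r sinθ; differentiating, L cosφ·φ̇ = r ω cosθ.
L cosφ = √(L² − r² sin²θ) = 0.1524 m.
|ω_rod| = r ω |cosθ| / √(L² − r² sin²θ) = 0.0556·453.5·0.80696/0.1524 = 133.5 rad/s.

133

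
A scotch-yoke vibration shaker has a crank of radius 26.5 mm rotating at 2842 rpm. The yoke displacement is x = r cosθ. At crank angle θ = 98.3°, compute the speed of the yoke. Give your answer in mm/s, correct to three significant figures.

ω = 297.6 rad/s (from 2842 rpm).
x = r cosθ ⇒ ẋ = −rω sinθ.
|v| = rω|sinθ| = 0.0265·297.6·|sin 98.3°| = 7.8042 m/s = 7804.2 mm/s.

7800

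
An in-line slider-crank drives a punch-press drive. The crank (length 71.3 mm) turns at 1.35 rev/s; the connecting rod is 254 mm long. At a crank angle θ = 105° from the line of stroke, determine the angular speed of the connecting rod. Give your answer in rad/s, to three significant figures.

0.640

ω = 8.482 rad/s (converted from 1.35 rev/s).
The rod makes angle φ with the slider axis where L sinφ = r sinθ; differentiating, L cosφ·φ̇ = r ω cosθ.
L cosφ = √(L² − r² sin²θ) = 0.24448 m.
|ω_rod| = r ω |cosθ| / √(L² − r² sin²θ) = 0.0713·8.482·0.25882/0.24448 = 0.64025 rad/s.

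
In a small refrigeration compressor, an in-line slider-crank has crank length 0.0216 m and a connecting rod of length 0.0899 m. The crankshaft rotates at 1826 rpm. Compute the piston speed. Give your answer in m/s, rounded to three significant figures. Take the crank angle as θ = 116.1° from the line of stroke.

3.31

ω = 2π·1826/60 = 191.2 rad/s
For an in-line slider-crank, x = r cosθ + √(L² − r² sin²θ), so v = −rω sinθ·[1 + r cosθ/√(L² − r² sin²θ)].
With r = 0.0216 m, L = 0.0899 m, θ = 116.1°: √(L² − r² sin²θ) = 0.087782 m.
v = −0.0216·191.2·0.89803·[1 + 0.0216·-0.43994/0.087782] = -3.3076 m/s.
|v| = 3.3076 m/s.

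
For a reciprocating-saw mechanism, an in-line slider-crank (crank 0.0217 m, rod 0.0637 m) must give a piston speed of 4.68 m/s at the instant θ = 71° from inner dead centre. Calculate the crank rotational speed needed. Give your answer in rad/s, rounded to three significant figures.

For an in-line slider-crank, |v_piston| = rω|sinθ|·[1 + r cosθ/√(L² − r² sin²θ)].
With r = 0.0217 m, L = 0.0637 m, θ = 71°: the bracketed kinematic factor |dx/dθ| = 0.022921 m.
ω = v/|dx/dθ| = 4.68/0.022921 = 204.18 rad/s.

204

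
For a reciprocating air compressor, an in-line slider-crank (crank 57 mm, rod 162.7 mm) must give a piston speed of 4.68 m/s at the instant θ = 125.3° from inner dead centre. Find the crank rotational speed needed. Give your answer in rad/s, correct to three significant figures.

128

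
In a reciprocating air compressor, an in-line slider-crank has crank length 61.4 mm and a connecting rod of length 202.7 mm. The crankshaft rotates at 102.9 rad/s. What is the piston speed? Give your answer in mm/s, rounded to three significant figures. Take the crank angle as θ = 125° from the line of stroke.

ω = 102.9 rad/s
For an in-line slider-crank, x = r cosθ + √(L² − r² sin²θ), so v = −rω sinθ·[1 + r cosθ/√(L² − r² sin²θ)].
With r = 0.0614 m, L = 0.2027 m, θ = 125°: √(L² − r² sin²θ) = 0.19636 m.
v = −0.0614·102.9·0.81915·[1 + 0.0614·-0.57358/0.19636] = -4.2472 m/s.
|v| = 4.2472 m/s = 4247.2 mm/s.

4250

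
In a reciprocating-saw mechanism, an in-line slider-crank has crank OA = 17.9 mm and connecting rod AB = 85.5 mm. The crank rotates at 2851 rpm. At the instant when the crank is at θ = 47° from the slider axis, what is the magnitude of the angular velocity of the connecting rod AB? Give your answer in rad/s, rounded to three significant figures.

ω = 298.6 rad/s (converted from 2851 rpm).
The rod makes angle φ with the slider axis where L sinφ = r sinθ; differentiating, L cosφ·φ̇ = r ω cosθ.
L cosφ = √(L² − r² sin²θ) = 0.084492 m.
|ω_rod| = r ω |cosθ| / √(L² − r² sin²θ) = 0.0179·298.6·0.68200/0.084492 = 43.137 rad/s.

43.1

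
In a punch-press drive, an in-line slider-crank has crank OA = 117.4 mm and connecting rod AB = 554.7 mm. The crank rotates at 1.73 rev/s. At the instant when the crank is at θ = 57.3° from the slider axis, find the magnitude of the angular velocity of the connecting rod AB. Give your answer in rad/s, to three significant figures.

ω = 10.87 rad/s (converted from 1.73 rev/s).
The rod makes angle φ with the slider axis where L sinφ = r sinθ; differentiating, L cosφ·φ̇ = r ω cosθ.
L cosφ = √(L² − r² sin²θ) = 0.54583 m.
|ω_rod| = r ω |cosθ| / √(L² − r² sin²θ) = 0.1174·10.87·0.54024/0.54583 = 1.2631 rad/s.

1.26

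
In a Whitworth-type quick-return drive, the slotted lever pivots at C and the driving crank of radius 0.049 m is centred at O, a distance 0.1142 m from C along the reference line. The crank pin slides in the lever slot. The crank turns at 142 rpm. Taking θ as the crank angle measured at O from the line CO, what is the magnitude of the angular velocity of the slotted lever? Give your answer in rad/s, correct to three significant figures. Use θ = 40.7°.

4.13

ω = 14.87 rad/s (from 142 rpm).
Crank pin A relative to C: A = (d + r cosθ, r sinθ); lever angle φ = atan2(r sinθ, d + r cosθ).
Differentiating tanφ: φ̇ = rω(d cosθ + r)/(d² + r² + 2dr cosθ).
d² + r² + 2dr cosθ = |CA|² = 0.0239274 m²;  d cosθ + r = +0.13558 m.
|ω_lever| = |0.049·14.87·+0.13558| / 0.0239274 = 4.1287 rad/s.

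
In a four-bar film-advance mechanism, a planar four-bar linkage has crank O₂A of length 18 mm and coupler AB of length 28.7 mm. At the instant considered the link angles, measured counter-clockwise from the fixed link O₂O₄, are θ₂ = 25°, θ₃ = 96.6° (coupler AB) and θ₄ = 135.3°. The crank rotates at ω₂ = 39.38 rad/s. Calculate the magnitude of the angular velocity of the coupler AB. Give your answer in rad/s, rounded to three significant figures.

37.0

ω₂ = 39.38 rad/s
Differentiating the loop-closure r₂e^{iθ₂}+r₃e^{iθ₃}=r₁+r₄e^{iθ₄} gives r₂ω₂e^{iθ₂}+r₃ω₃e^{iθ₃}=r₄ω₄e^{iθ₄}.
Eliminating the other unknown: ω₃ = r₂ω₂ sin(θ₄−θ₂) / [r₃ sin(θ₃−θ₄)].
Numerator sine = +0.93789; denominator sine = -0.62524.
Result = 0.018·39.38·(+0.93789) / (0.0287·(-0.62524)) = -37.048 rad/s; magnitude 37.048 rad/s.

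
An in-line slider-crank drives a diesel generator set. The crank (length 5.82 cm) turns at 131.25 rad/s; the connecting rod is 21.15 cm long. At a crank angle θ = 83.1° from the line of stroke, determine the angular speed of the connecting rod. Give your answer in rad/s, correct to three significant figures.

4.51

ω = 131.2 rad/s
The rod makes angle φ with the slider axis where L sinφ = r sinθ; differentiating, L cosφ·φ̇ = r ω cosθ.
L cosφ = √(L² − r² sin²θ) = 0.20345 m.
|ω_rod| = r ω |cosθ| / √(L² − r² sin²θ) = 0.0582·131.2·0.12014/0.20345 = 4.5106 rad/s.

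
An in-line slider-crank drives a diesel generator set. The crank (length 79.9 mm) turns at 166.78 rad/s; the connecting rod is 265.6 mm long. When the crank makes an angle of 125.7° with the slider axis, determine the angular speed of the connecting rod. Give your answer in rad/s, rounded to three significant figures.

30.2

ω = 166.8 rad/s
The rod makes angle φ with the slider axis where L sinφ = r sinθ; differentiating, L cosφ·φ̇ = r ω cosθ.
L cosφ = √(L² − r² sin²θ) = 0.25755 m.
|ω_rod| = r ω |cosθ| / √(L² − r² sin²θ) = 0.0799·166.8·0.58354/0.25755 = 30.192 rad/s.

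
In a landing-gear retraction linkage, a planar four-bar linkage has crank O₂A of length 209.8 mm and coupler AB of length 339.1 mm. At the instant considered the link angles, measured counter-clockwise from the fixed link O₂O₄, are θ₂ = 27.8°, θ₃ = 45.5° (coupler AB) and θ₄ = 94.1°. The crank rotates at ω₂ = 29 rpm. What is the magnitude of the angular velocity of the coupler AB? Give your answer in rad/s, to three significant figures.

2.29

ω₂ = 3.037 rad/s (from 29 rpm).
Differentiating the loop-closure r₂e^{iθ₂}+r₃e^{iθ₃}=r₁+r₄e^{iθ₄} gives r₂ω₂e^{iθ₂}+r₃ω₃e^{iθ₃}=r₄ω₄e^{iθ₄}.
Eliminating the other unknown: ω₃ = r₂ω₂ sin(θ₄−θ₂) / [r₃ sin(θ₃−θ₄)].
Numerator sine = +0.91566; denominator sine = -0.75011.
Result = 0.2098·3.037·(+0.91566) / (0.3391·(-0.75011)) = -2.2936 rad/s; magnitude 2.2936 rad/s.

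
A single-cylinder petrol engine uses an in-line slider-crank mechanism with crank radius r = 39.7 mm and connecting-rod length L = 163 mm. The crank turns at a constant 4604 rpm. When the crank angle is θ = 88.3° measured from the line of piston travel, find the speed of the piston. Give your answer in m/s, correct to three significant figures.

19.3

ω = 2π·4604/60 = 482.1 rad/s
For an in-line slider-crank, x = r cosθ + √(L² − r² sin²θ), so v = −rω sinθ·[1 + r cosθ/√(L² − r² sin²θ)].
With r = 0.0397 m, L = 0.163 m, θ = 88.3°: √(L² − r² sin²θ) = 0.1581 m.
v = −0.0397·482.1·0.99956·[1 + 0.0397·0.02967/0.1581] = -19.275 m/s.
|v| = 19.275 m/s.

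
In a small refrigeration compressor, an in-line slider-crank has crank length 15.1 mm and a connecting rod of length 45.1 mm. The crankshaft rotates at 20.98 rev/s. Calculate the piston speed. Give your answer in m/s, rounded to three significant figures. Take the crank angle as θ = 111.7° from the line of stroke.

ω = 2π·21 = 131.8 rad/s
For an in-line slider-crank, x = r cosθ + √(L² − r² sin²θ), so v = −rω sinθ·[1 + r cosθ/√(L² − r² sin²θ)].
With r = 0.0151 m, L = 0.0451 m, θ = 111.7°: √(L² − r² sin²θ) = 0.042862 m.
v = −0.0151·131.8·0.92913·[1 + 0.0151·-0.36975/0.042862] = -1.6085 m/s.
|v| = 1.6085 m/s.

1.61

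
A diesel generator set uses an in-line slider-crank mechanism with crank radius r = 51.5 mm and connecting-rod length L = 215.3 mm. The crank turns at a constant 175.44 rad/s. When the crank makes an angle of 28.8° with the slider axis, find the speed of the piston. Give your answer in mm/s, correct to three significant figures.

5270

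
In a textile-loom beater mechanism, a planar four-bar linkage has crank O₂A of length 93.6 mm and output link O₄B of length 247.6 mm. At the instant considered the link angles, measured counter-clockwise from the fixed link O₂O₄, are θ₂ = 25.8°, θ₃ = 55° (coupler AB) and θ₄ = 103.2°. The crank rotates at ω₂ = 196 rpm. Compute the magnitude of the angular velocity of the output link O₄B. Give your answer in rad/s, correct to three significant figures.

5.08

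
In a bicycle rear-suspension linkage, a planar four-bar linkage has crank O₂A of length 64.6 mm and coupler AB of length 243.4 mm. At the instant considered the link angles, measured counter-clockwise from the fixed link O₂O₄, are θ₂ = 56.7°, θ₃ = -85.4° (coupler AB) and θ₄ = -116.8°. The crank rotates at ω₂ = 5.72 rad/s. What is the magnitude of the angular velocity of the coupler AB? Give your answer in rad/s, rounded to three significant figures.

0.330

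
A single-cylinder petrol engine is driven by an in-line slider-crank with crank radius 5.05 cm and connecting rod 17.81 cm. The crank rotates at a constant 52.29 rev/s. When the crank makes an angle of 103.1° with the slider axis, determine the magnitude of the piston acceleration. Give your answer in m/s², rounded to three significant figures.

ω = 2π·52.3 = 328.5 rad/s
x(θ) = r cosθ + √(L² − r² sin²θ); with ω constant, a = ω²·d²x/dθ².
d²x/dθ² = −r cosθ − r²(cos2θ)/√u − r⁴ sin²2θ/(4u^{3/2}),  u = L² − r² sin²θ = 0.0293004 m².
Substituting r = 0.0505 m, L = 0.1781 m, θ = 103.1°: d²x/dθ² = +0.024751 m.
a = ω²·d²x/dθ² = (328.5)²·(+0.024751) = +2671.7 m/s²;  |a| = 2671.7 m/s².

2670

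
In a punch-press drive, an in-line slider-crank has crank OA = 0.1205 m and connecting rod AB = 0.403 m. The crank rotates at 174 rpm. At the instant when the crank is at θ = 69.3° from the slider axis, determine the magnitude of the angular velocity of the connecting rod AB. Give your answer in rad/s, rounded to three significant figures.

2.01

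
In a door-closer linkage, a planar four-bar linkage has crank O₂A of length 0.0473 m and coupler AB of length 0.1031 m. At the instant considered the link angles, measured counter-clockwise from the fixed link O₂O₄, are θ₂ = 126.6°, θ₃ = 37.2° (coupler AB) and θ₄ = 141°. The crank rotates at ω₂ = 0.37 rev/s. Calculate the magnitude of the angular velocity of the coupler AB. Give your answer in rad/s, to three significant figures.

ω₂ = 2.325 rad/s (from 0.37 rev/s).
Differentiating the loop-closure r₂e^{iθ₂}+r₃e^{iθ₃}=r₁+r₄e^{iθ₄} gives r₂ω₂e^{iθ₂}+r₃ω₃e^{iθ₃}=r₄ω₄e^{iθ₄}.
Eliminating the other unknown: ω₃ = r₂ω₂ sin(θ₄−θ₂) / [r₃ sin(θ₃−θ₄)].
Numerator sine = +0.24869; denominator sine = -0.97113.
Result = 0.0473·2.325·(+0.24869) / (0.1031·(-0.97113)) = -0.27313 rad/s; magnitude 0.27313 rad/s.

0.273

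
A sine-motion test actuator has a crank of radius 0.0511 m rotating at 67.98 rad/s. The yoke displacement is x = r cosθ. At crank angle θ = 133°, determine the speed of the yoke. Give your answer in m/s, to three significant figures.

2.54

ω = 67.98 rad/s
x = r cosθ ⇒ ẋ = −rω sinθ.
|v| = rω|sinθ| = 0.0511·67.98·|sin 133°| = 2.5406 m/s.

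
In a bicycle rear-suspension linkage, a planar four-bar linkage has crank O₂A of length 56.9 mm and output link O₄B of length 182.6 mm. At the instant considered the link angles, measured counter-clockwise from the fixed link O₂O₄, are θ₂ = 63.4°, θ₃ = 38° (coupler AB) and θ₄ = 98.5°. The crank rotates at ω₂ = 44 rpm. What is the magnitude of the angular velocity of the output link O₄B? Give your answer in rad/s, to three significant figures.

0.708

ω₂ = 4.608 rad/s (from 44 rpm).
Differentiating the loop-closure r₂e^{iθ₂}+r₃e^{iθ₃}=r₁+r₄e^{iθ₄} gives r₂ω₂e^{iθ₂}+r₃ω₃e^{iθ₃}=r₄ω₄e^{iθ₄}.
Eliminating the other unknown: ω₄ = r₂ω₂ sin(θ₂−θ₃) / [r₄ sin(θ₄−θ₃)].
Numerator sine = +0.42894; denominator sine = +0.87036.
Result = 0.0569·4.608·(+0.42894) / (0.1826·(+0.87036)) = +0.7076 rad/s; magnitude 0.7076 rad/s.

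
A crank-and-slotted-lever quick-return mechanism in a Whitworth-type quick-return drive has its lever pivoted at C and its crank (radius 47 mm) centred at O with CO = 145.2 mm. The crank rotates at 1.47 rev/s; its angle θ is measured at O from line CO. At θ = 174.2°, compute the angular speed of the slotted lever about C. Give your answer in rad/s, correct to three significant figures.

ω = 9.236 rad/s (from 1.47 rev/s).
Crank pin A relative to C: A = (d + r cosθ, r sinθ); lever angle φ = atan2(r sinθ, d + r cosθ).
Differentiating tanφ: φ̇ = rω(d cosθ + r)/(d² + r² + 2dr cosθ).
d² + r² + 2dr cosθ = |CA|² = 0.00971311 m²;  d cosθ + r = -0.097457 m.
|ω_lever| = |0.047·9.236·-0.097457| / 0.00971311 = 4.3556 rad/s.

4.36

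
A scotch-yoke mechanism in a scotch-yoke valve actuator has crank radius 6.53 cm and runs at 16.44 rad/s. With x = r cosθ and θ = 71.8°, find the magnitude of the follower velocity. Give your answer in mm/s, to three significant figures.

ω = 16.44 rad/s
x = r cosθ ⇒ ẋ = −rω sinθ.
|v| = rω|sinθ| = 0.0653·16.44·|sin 71.8°| = 1.0198 m/s = 1019.8 mm/s.

1020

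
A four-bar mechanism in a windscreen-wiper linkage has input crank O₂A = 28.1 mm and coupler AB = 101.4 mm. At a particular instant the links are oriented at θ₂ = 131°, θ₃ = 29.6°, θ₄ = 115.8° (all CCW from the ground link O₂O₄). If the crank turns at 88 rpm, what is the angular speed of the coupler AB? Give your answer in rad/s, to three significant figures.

ω₂ = 9.215 rad/s (from 88 rpm).
Differentiating the loop-closure r₂e^{iθ₂}+r₃e^{iθ₃}=r₁+r₄e^{iθ₄} gives r₂ω₂e^{iθ₂}+r₃ω₃e^{iθ₃}=r₄ω₄e^{iθ₄}.
Eliminating the other unknown: ω₃ = r₂ω₂ sin(θ₄−θ₂) / [r₃ sin(θ₃−θ₄)].
Numerator sine = -0.26219; denominator sine = -0.99780.
Result = 0.0281·9.215·(-0.26219) / (0.1014·(-0.99780)) = +0.67104 rad/s; magnitude 0.67104 rad/s.

0.671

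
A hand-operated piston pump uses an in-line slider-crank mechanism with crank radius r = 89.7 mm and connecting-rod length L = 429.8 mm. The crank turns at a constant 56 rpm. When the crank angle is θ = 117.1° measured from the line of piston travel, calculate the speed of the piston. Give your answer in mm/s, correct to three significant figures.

423

ω = 2π·56/60 = 5.864 rad/s
For an in-line slider-crank, x = r cosθ + √(L² − r² sin²θ), so v = −rω sinθ·[1 + r cosθ/√(L² − r² sin²θ)].
With r = 0.0897 m, L = 0.4298 m, θ = 117.1°: √(L² − r² sin²θ) = 0.42232 m.
v = −0.0897·5.864·0.89021·[1 + 0.0897·-0.45554/0.42232] = -0.42297 m/s.
|v| = 0.42297 m/s = 422.97 mm/s.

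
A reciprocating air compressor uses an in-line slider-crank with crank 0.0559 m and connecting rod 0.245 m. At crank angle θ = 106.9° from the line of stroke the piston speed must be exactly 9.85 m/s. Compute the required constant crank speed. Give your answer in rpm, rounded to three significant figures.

For an in-line slider-crank, |v_piston| = rω|sinθ|·[1 + r cosθ/√(L² − r² sin²θ)].
With r = 0.0559 m, L = 0.245 m, θ = 106.9°: the bracketed kinematic factor |dx/dθ| = 0.049851 m.
ω = v/|dx/dθ| = 9.85/0.049851 = 197.59 rad/s.
N = 60ω/(2π) = 1886.8 rpm.

1890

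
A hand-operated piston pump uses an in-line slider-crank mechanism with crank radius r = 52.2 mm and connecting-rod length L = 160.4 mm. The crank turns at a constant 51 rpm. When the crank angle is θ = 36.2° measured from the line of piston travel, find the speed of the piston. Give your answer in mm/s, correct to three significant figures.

209

ω = 2π·51/60 = 5.341 rad/s
For an in-line slider-crank, x = r cosθ + √(L² − r² sin²θ), so v = −rω sinθ·[1 + r cosθ/√(L² − r² sin²θ)].
With r = 0.0522 m, L = 0.1604 m, θ = 36.2°: √(L² − r² sin²θ) = 0.15741 m.
v = −0.0522·5.341·0.59061·[1 + 0.0522·0.80696/0.15741] = -0.20871 m/s.
|v| = 0.20871 m/s = 208.71 mm/s.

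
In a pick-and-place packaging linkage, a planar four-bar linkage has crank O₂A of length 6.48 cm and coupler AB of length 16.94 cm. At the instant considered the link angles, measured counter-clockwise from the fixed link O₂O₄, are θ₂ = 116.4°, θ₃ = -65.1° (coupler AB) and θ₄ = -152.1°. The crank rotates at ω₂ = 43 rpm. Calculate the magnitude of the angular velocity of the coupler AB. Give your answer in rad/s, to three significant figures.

1.72

ω₂ = 4.503 rad/s (from 43 rpm).
Differentiating the loop-closure r₂e^{iθ₂}+r₃e^{iθ₃}=r₁+r₄e^{iθ₄} gives r₂ω₂e^{iθ₂}+r₃ω₃e^{iθ₃}=r₄ω₄e^{iθ₄}.
Eliminating the other unknown: ω₃ = r₂ω₂ sin(θ₄−θ₂) / [r₃ sin(θ₃−θ₄)].
Numerator sine = +0.99966; denominator sine = +0.99863.
Result = 0.0648·4.503·(+0.99966) / (0.1694·(+0.99863)) = +1.7243 rad/s; magnitude 1.7243 rad/s.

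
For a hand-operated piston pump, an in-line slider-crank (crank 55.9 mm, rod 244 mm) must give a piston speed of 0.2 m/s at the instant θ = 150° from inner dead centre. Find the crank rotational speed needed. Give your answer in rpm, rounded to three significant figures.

For an in-line slider-crank, |v_piston| = rω|sinθ|·[1 + r cosθ/√(L² − r² sin²θ)].
With r = 0.0559 m, L = 0.244 m, θ = 150°: the bracketed kinematic factor |dx/dθ| = 0.022368 m.
ω = v/|dx/dθ| = 0.2/0.022368 = 8.9414 rad/s.
N = 60ω/(2π) = 85.384 rpm.

85.4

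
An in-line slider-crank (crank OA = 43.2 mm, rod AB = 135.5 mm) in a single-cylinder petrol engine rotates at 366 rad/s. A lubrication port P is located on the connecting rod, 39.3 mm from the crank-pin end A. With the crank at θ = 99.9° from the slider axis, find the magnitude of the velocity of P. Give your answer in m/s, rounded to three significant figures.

15.4

ω = 366 rad/s.  Crank-pin speed |V_A| = rω = 15.811 m/s, perpendicular to OA.
Rod angle: sinφ = −(r/L) sinθ ⇒ φ = -18.305°; ω_rod = −rω cosθ/√(L²−r²sin²θ) = +21.131 rad/s.
V_P = V_A + ω_rod × AP, with AP = 0.0393 m along the rod.
Components: V_Px = −rω sinθ − a·ω_rod·sinφ = -15.315 m/s;  V_Py = rω cosθ + a·ω_rod·cosφ = -1.93 m/s.
|V_P| = √(V_Px² + V_Py²) = 15.436 m/s.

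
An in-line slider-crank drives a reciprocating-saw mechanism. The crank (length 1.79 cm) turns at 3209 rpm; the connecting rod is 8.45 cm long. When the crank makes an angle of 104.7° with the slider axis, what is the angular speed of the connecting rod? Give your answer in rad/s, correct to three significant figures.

18.5

ω = 336 rad/s (converted from 3209 rpm).
The rod makes angle φ with the slider axis where L sinφ = r sinθ; differentiating, L cosφ·φ̇ = r ω cosθ.
L cosφ = √(L² − r² sin²θ) = 0.082707 m.
|ω_rod| = r ω |cosθ| / √(L² − r² sin²θ) = 0.0179·336·0.25376/0.082707 = 18.456 rad/s.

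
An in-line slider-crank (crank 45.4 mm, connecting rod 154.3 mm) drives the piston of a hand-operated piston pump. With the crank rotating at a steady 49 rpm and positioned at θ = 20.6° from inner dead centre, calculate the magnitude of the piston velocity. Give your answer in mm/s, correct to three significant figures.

ω = 2π·49/60 = 5.131 rad/s
For an in-line slider-crank, x = r cosθ + √(L² − r² sin²θ), so v = −rω sinθ·[1 + r cosθ/√(L² − r² sin²θ)].
With r = 0.0454 m, L = 0.1543 m, θ = 20.6°: √(L² − r² sin²θ) = 0.15347 m.
v = −0.0454·5.131·0.35184·[1 + 0.0454·0.93606/0.15347] = -0.10466 m/s.
|v| = 0.10466 m/s = 104.66 mm/s.

105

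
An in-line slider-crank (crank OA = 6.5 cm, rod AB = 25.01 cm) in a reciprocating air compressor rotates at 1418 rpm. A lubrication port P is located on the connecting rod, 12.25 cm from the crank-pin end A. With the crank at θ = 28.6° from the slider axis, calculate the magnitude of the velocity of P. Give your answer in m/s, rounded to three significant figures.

ω = 148.5 rad/s.  Crank-pin speed |V_A| = rω = 9.652 m/s, perpendicular to OA.
Rod angle: sinφ = −(r/L) sinθ ⇒ φ = -7.147°; ω_rod = −rω cosθ/√(L²−r²sin²θ) = -34.149 rad/s.
V_P = V_A + ω_rod × AP, with AP = 0.1225 m along the rod.
Components: V_Px = −rω sinθ − a·ω_rod·sinφ = -5.1408 m/s;  V_Py = rω cosθ + a·ω_rod·cosφ = +4.3236 m/s.
|V_P| = √(V_Px² + V_Py²) = 6.7172 m/s.

6.72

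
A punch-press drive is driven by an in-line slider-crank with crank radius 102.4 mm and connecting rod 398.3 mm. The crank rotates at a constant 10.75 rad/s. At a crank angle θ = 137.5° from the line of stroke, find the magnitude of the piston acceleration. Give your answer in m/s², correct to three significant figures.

8.40

ω = 10.75 rad/s
x(θ) = r cosθ + √(L² − r² sin²θ); with ω constant, a = ω²·d²x/dθ².
d²x/dθ² = −r cosθ − r²(cos2θ)/√u − r⁴ sin²2θ/(4u^{3/2}),  u = L² − r² sin²θ = 0.153857 m².
Substituting r = 0.1024 m, L = 0.3983 m, θ = 137.5°: d²x/dθ² = +0.072715 m.
a = ω²·d²x/dθ² = (10.75)²·(+0.072715) = +8.4032 m/s²;  |a| = 8.4032 m/s².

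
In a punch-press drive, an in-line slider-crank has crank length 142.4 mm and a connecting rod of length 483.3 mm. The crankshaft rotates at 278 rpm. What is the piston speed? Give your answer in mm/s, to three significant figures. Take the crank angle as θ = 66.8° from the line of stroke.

ω = 2π·278/60 = 29.11 rad/s
For an in-line slider-crank, x = r cosθ + √(L² − r² sin²θ), so v = −rω sinθ·[1 + r cosθ/√(L² − r² sin²θ)].
With r = 0.1424 m, L = 0.4833 m, θ = 66.8°: √(L² − r² sin²θ) = 0.46524 m.
v = −0.1424·29.11·0.91914·[1 + 0.1424·0.39394/0.46524] = -4.2698 m/s.
|v| = 4.2698 m/s = 4269.8 mm/s.

4270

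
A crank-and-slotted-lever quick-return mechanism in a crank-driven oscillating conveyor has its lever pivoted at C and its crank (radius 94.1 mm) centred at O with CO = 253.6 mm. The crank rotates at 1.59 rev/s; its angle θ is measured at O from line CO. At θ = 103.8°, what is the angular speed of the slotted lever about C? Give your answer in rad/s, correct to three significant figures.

ω = 9.99 rad/s (from 1.59 rev/s).
Crank pin A relative to C: A = (d + r cosθ, r sinθ); lever angle φ = atan2(r sinθ, d + r cosθ).
Differentiating tanφ: φ̇ = rω(d cosθ + r)/(d² + r² + 2dr cosθ).
d² + r² + 2dr cosθ = |CA|² = 0.0617832 m²;  d cosθ + r = +0.033608 m.
|ω_lever| = |0.0941·9.99·+0.033608| / 0.0617832 = 0.51137 rad/s.

0.511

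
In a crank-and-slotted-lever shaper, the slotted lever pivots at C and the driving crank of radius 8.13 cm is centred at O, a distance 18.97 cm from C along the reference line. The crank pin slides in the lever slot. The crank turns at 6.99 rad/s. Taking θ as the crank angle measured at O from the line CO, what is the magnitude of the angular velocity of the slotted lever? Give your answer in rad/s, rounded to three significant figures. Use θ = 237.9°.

ω = 6.99 rad/s
Crank pin A relative to C: A = (d + r cosθ, r sinθ); lever angle φ = atan2(r sinθ, d + r cosθ).
Differentiating tanφ: φ̇ = rω(d cosθ + r)/(d² + r² + 2dr cosθ).
d² + r² + 2dr cosθ = |CA|² = 0.0262047 m²;  d cosθ + r = -0.019506 m.
|ω_lever| = |0.0813·6.99·-0.019506| / 0.0262047 = 0.42302 rad/s.

0.423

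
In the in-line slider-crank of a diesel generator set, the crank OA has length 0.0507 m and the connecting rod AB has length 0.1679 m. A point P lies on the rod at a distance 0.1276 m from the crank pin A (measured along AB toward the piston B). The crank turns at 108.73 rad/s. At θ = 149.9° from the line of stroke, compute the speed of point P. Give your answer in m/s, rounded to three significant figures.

ω = 108.7 rad/s.  Crank-pin speed |V_A| = rω = 5.5126 m/s, perpendicular to OA.
Rod angle: sinφ = −(r/L) sinθ ⇒ φ = -8.710°; ω_rod = −rω cosθ/√(L²−r²sin²θ) = +28.737 rad/s.
V_P = V_A + ω_rod × AP, with AP = 0.1276 m along the rod.
Components: V_Px = −rω sinθ − a·ω_rod·sinφ = -2.2093 m/s;  V_Py = rω cosθ + a·ω_rod·cosφ = -1.1447 m/s.
|V_P| = √(V_Px² + V_Py²) = 2.4883 m/s.

2.49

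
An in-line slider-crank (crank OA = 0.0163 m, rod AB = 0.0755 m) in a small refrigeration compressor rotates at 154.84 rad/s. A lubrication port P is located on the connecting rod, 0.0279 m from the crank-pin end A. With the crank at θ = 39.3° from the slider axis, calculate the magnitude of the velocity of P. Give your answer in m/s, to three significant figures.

ω = 154.8 rad/s.  Crank-pin speed |V_A| = rω = 2.5239 m/s, perpendicular to OA.
Rod angle: sinφ = −(r/L) sinθ ⇒ φ = -7.859°; ω_rod = −rω cosθ/√(L²−r²sin²θ) = -26.114 rad/s.
V_P = V_A + ω_rod × AP, with AP = 0.0279 m along the rod.
Components: V_Px = −rω sinθ − a·ω_rod·sinφ = -1.6982 m/s;  V_Py = rω cosθ + a·ω_rod·cosφ = +1.2314 m/s.
|V_P| = √(V_Px² + V_Py²) = 2.0977 m/s.

2.10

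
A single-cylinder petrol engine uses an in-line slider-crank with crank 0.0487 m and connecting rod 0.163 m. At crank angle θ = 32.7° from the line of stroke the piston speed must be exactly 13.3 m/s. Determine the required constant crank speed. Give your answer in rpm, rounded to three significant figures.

3850

For an in-line slider-crank, |v_piston| = rω|sinθ|·[1 + r cosθ/√(L² − r² sin²θ)].
With r = 0.0487 m, L = 0.163 m, θ = 32.7°: the bracketed kinematic factor |dx/dθ| = 0.033012 m.
ω = v/|dx/dθ| = 13.3/0.033012 = 402.88 rad/s.
N = 60ω/(2π) = 3847.2 rpm.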